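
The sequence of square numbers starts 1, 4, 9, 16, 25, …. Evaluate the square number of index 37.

1369

The 37th square number is n² with n = 37.
37² = 1369.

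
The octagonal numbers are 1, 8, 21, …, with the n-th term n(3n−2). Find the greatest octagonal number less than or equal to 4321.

4256

Solve n(3n−2) ≤ 4321 for integer n.
n = 38 gives 4256 ≤ 4321, while n = 39 gives 4485 > 4321; so the answer is 4256.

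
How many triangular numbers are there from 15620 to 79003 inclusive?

The n-th triangular number is n(n+1)/2.
Smallest index with value ≥ 15620: n = 177 (giving 15753).
Largest index with value ≤ 79003: n = 397 (giving 79003).
Indices 177 through 397: 221 terms.

221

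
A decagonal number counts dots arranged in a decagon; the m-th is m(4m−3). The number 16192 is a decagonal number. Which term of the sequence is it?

Set n(4n−3) = 16192, giving 4n² − 3n − 16192 = 0.
So n = (3 + 509) / 8 = 512/8 = 64.
Check: 64·(4·64 − 3) = 16192. ✓

64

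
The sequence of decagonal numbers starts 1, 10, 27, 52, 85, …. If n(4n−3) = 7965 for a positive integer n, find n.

Set n(4n−3) = 7965, giving 4n² − 3n − 7965 = 0.
The discriminant is 9 + 16·7965 = 127449, and √127449 = 357.
So n = (3 + 357) / 8 = 360/8 = 45.

45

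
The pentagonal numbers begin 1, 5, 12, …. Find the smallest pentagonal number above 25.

35

Solve n(3n−1)/2 > 25 for integer n.
The largest n with value ≤ 25 is 4 (since 22 ≤ 25 < 35), so the first above is n = 5, value 35.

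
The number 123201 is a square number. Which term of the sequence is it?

351

We need n² = 123201, so n = √123201 = 351.
Check: 351² = 123201. ✓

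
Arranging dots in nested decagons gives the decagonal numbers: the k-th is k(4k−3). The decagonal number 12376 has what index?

Set n(4n−3) = 12376, giving 4n² − 3n − 12376 = 0.
The discriminant is 9 + 16·12376 = 198025, and √198025 = 445.
So n = (3 + 445) / 8 = 448/8 = 56.
Check: 56·(4·56 − 3) = 12376. ✓

56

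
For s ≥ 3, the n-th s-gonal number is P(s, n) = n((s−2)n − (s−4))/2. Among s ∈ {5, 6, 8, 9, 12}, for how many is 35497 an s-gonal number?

s = 5: P(5, 154) = 35497. ✓
s = 6: P(6, 133) = 35245 and P(6, 134) = 35778; 35497 is not s-gonal.
s = 8: P(8, 109) = 35425 and P(8, 110) = 36080; 35497 is not s-gonal.
s = 9: P(9, 101) = 35451 and P(9, 102) = 36159; 35497 is not s-gonal.
s = 12: P(12, 84) = 34944 and P(12, 85) = 35785; 35497 is not s-gonal.
Hits: s ∈ {5} → 1.

1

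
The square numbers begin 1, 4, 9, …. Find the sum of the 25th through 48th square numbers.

Σ_{i=25}^{48} i² = 38024 − 4900 = 33124.

33124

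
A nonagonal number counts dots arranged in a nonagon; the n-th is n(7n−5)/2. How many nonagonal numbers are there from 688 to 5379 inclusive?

25

The n-th nonagonal number is n(7n−5)/2.
Smallest index with value ≥ 688: n = 15 (giving 750).
Largest index with value ≤ 5379: n = 39 (giving 5226).
Indices 15 through 39: 25 terms.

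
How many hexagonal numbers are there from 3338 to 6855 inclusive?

The n-th hexagonal number is n(2n−1).
Smallest index with value ≥ 3338: n = 42 (giving 3486).
Largest index with value ≤ 6855: n = 58 (giving 6670).
Indices 42 through 58: 17 terms.

17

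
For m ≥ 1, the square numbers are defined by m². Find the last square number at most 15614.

Solve n² ≤ 15614 for integer n.
n = 124 gives 15376 ≤ 15614, while n = 125 gives 15625 > 15614; so the answer is 15376.

15376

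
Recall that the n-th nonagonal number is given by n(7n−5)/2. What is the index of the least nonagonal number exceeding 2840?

29

Solve n(7n−5)/2 > 2840 for integer n.
The largest n with value ≤ 2840 is 28 (since 2674 ≤ 2840 < 2871), so the first above is n = 29, value 2871.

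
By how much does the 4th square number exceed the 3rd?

7

n² − (n−1)² = 2n − 1, so 4² − 3² = 2·4 − 1 = 7.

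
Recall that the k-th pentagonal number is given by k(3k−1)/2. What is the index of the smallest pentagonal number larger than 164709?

Solve n(3n−1)/2 > 164709 for integer n.
The largest n with value ≤ 164709 is 331 (since 164176 ≤ 164709 < 165170), so the first above is n = 332, value 165170.

332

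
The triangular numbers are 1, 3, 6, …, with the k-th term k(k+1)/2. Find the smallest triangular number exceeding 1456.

1485

Solve n(n+1)/2 > 1456 for integer n.
The largest n with value ≤ 1456 is 53 (since 1431 ≤ 1456 < 1485), so the first above is n = 54, value 1485.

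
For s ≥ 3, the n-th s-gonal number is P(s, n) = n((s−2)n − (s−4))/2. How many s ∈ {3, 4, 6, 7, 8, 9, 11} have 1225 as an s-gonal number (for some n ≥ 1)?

s = 3: P(3, 49) = 1225. ✓
s = 4: P(4, 35) = 1225. ✓
s = 6: P(6, 25) = 1225. ✓
s = 7: P(7, 22) = 1177 and P(7, 23) = 1288; 1225 is not s-gonal.
s = 8: P(8, 20) = 1160 and P(8, 21) = 1281; 1225 is not s-gonal.
s = 9: P(9, 19) = 1216 and P(9, 20) = 1350; 1225 is not s-gonal.
s = 11: P(11, 16) = 1096 and P(11, 17) = 1241; 1225 is not s-gonal.
Hits: s ∈ {3, 4, 6} → 3.

3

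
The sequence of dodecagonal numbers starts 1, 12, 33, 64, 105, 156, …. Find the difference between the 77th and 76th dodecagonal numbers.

Consecutive dodecagonal numbers differ by 10n − 9: here 10·77 − 9 = 761.

761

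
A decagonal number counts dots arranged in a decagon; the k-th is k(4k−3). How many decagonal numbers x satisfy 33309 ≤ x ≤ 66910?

38

The n-th decagonal number is n(4n−3).
Smallest index with value ≥ 33309: n = 92 (giving 33580).
Largest index with value ≤ 66910: n = 129 (giving 66177).
Indices 92 through 129: 38 terms.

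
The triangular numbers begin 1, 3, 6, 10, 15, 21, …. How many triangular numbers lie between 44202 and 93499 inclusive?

135

The n-th triangular number is n(n+1)/2.
Smallest index with value ≥ 44202: n = 297 (giving 44253).
Largest index with value ≤ 93499: n = 431 (giving 93096).
Indices 297 through 431: 135 terms.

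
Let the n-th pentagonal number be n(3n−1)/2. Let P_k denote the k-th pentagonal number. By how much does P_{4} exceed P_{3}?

Consecutive pentagonal numbers differ by 3n − 2: here 3·4 − 2 = 10.

10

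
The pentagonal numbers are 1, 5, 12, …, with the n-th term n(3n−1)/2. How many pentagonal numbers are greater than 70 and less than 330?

7

The n-th pentagonal number is n(3n−1)/2.
Smallest index with value > 70: n = 8 (giving 92).
Largest index with value < 330: n = 14 (giving 287).
Indices 8 through 14: 7 terms.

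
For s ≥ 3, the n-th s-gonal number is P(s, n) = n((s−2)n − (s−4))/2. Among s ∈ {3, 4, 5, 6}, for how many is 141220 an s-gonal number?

s = 3: P(3, 530) = 140715 and P(3, 531) = 141246; 141220 is not s-gonal.
s = 4: P(4, 375) = 140625 and P(4, 376) = 141376; 141220 is not s-gonal.
s = 5: P(5, 307) = 141220. ✓
s = 6: P(6, 265) = 140185 and P(6, 266) = 141246; 141220 is not s-gonal.
Hits: s ∈ {5} → 1.

1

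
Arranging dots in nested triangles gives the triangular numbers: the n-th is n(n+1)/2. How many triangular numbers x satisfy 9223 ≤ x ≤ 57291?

203

The n-th triangular number is n(n+1)/2.
Smallest index with value ≥ 9223: n = 136 (giving 9316).
Largest index with value ≤ 57291: n = 338 (giving 57291).
Indices 136 through 338: 203 terms.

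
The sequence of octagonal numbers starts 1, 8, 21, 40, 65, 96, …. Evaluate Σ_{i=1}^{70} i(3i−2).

345415

Σ i(3i−2) = 3Σi² − 2Σi over i = 1..70.
Σi = 2485 and Σi² = 116795.
3·116795 − 2·2485 = 345415.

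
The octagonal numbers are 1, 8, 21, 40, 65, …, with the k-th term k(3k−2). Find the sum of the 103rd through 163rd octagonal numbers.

3277591

Σ i(3i−2) = 3Σi² − 2Σi over i = 103..163.
Σi = 13366 − 5253 = 8113 and Σi² = 1456894 − 358955 = 1097939.
3·1097939 − 2·8113 = 3277591.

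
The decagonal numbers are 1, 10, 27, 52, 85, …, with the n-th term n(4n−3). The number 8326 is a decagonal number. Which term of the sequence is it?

Set n(4n−3) = 8326, giving 4n² − 3n − 8326 = 0.
The discriminant is 9 + 16·8326 = 133225, and √133225 = 365.
So n = (3 + 365) / 8 = 368/8 = 46.
Check: 46·(4·46 − 3) = 8326. ✓

46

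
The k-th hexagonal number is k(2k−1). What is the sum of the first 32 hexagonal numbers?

Σ i(2i−1) = 2Σi² − Σi over i = 1..32.
Σi = 528 and Σi² = 11440.
2·11440 − 1·528 = 22352.

22352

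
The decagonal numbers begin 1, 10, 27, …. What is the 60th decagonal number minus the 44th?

60·(4·60 − 3) = 14220 and 44·(4·44 − 3) = 7612.
Difference: 14220 − 7612 = 6608.

6608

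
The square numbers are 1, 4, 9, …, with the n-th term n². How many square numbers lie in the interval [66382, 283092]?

275

The n-th square number is n².
Smallest index with value ≥ 66382: n = 258 (giving 66564).
Largest index with value ≤ 283092: n = 532 (giving 283024).
Indices 258 through 532: 275 terms.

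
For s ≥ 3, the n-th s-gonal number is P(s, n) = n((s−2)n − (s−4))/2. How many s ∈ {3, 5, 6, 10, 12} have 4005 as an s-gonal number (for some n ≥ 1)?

2

s = 3: P(3, 89) = 4005. ✓
s = 5: P(5, 51) = 3876 and P(5, 52) = 4030; 4005 is not s-gonal.
s = 6: P(6, 45) = 4005. ✓
s = 10: P(10, 32) = 4000 and P(10, 33) = 4257; 4005 is not s-gonal.
s = 12: P(12, 28) = 3808 and P(12, 29) = 4089; 4005 is not s-gonal.
Hits: s ∈ {3, 6} → 2.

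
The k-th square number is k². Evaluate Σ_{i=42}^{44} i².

5549

Σ_{i=42}^{44} i² = 29370 − 23821 = 5549.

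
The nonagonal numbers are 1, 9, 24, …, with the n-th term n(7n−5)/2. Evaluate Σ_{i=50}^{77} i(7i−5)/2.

397110

Σ i(7i−5)/2 = (7Σi² − 5Σi) / 2 over i = 50..77.
Σi = 3003 − 1225 = 1778 and Σi² = 155155 − 40425 = 114730.
(7·114730 − 5·1778) / 2 = 794220/2 = 397110.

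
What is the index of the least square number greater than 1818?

43

Solve n² > 1818 for integer n.
The largest n with value ≤ 1818 is 42 (since 1764 ≤ 1818 < 1849), so the first above is n = 43, value 1849.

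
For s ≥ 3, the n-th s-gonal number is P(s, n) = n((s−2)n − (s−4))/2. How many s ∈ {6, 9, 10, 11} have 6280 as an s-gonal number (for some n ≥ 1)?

1

s = 6: P(6, 56) = 6216 and P(6, 57) = 6441; 6280 is not s-gonal.
s = 9: P(9, 42) = 6069 and P(9, 43) = 6364; 6280 is not s-gonal.
s = 10: P(10, 40) = 6280. ✓
s = 11: P(11, 37) = 6031 and P(11, 38) = 6365; 6280 is not s-gonal.
Hits: s ∈ {10} → 1.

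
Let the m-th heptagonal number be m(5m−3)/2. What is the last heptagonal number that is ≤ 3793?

Solve n(5n−3)/2 ≤ 3793 for integer n.
n = 39 gives 3744 ≤ 3793, while n = 40 gives 3940 > 3793; so the answer is 3744.

3744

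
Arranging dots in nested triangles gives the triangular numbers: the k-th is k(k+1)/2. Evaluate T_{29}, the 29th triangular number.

The 29th triangular number is n(n+1)/2 with n = 29.
29·30/2 = 870/2 = 435.

435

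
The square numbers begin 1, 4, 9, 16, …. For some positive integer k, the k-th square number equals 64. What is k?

8

We need n² = 64, so n = √64 = 8.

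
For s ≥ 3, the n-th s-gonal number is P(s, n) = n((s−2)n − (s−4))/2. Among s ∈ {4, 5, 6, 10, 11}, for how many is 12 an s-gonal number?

1

s = 4: P(4, 3) = 9 and P(4, 4) = 16; 12 is not s-gonal.
s = 5: P(5, 3) = 12. ✓
s = 6: P(6, 2) = 6 and P(6, 3) = 15; 12 is not s-gonal.
s = 10: P(10, 2) = 10 and P(10, 3) = 27; 12 is not s-gonal.
s = 11: P(11, 2) = 11 and P(11, 3) = 30; 12 is not s-gonal.
Hits: s ∈ {5} → 1.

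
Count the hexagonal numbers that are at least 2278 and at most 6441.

24

The n-th hexagonal number is n(2n−1).
Smallest index with value ≥ 2278: n = 34 (giving 2278).
Largest index with value ≤ 6441: n = 57 (giving 6441).
Indices 34 through 57: 24 terms.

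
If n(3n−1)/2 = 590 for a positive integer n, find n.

20

Set n(3n−1)/2 = 590, giving 3n² − n − 1180 = 0.
The discriminant is 1 + 24·590 = 14161, and √14161 = 119.
So n = (1 + 119) / 6 = 120/6 = 20.
Check: 20·(3·20 − 1)/2 = 590. ✓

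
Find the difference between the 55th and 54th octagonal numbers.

Consecutive octagonal numbers differ by 6n − 5: here 6·55 − 5 = 325.

325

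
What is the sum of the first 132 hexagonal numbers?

1542002

Σ i(2i−1) = 2Σi² − Σi over i = 1..132.
Σi = 8778 and Σi² = 775390.
2·775390 − 1·8778 = 1542002.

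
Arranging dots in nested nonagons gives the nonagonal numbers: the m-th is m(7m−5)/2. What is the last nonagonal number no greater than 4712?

4699

Solve n(7n−5)/2 ≤ 4712 for integer n.
n = 37 gives 4699 ≤ 4712, while n = 38 gives 4959 > 4712; so the answer is 4699.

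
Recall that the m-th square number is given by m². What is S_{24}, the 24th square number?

The 24th square number is n² with n = 24.
24² = 576.

576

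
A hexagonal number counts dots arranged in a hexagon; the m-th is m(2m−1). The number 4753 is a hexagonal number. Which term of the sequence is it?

Set n(2n−1) = 4753, giving 2n² − n − 4753 = 0.
The discriminant is 1 + 8·4753 = 38025, and √38025 = 195.
So n = (1 + 195) / 4 = 196/4 = 49.
Check: 49·(2·49 − 1) = 4753. ✓

49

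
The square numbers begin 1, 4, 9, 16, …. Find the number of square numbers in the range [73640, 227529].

206

The n-th square number is n².
Smallest index with value ≥ 73640: n = 272 (giving 73984).
Largest index with value ≤ 227529: n = 477 (giving 227529).
Indices 272 through 477: 206 terms.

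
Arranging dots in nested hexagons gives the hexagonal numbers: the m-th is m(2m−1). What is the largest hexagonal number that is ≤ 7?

Solve n(2n−1) ≤ 7 for integer n.
n = 2 gives 6 ≤ 7, while n = 3 gives 15 > 7; so the answer is 6.

6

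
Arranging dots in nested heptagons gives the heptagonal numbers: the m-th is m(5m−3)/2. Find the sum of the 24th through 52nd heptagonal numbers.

108112

Σ i(5i−3)/2 = (5Σi² − 3Σi) / 2 over i = 24..52.
Σi = 1378 − 276 = 1102 and Σi² = 48230 − 4324 = 43906.
(5·43906 − 3·1102) / 2 = 216224/2 = 108112.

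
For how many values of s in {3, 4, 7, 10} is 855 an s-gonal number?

s = 3: P(3, 40) = 820 and P(3, 41) = 861; 855 is not s-gonal.
s = 4: P(4, 29) = 841 and P(4, 30) = 900; 855 is not s-gonal.
s = 7: P(7, 18) = 783 and P(7, 19) = 874; 855 is not s-gonal.
s = 10: P(10, 15) = 855. ✓
Hits: s ∈ {10} → 1.

1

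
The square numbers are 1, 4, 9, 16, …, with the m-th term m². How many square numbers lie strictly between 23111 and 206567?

302

The n-th square number is n².
Smallest index with value > 23111: n = 153 (giving 23409).
Largest index with value < 206567: n = 454 (giving 206116).
Indices 153 through 454: 302 terms.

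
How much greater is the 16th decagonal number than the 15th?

121

Consecutive decagonal numbers differ by 8n − 7: here 8·16 − 7 = 121.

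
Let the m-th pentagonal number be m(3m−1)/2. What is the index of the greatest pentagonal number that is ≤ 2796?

43

Solve n(3n−1)/2 ≤ 2796 for integer n.
n = 43 gives 2752 ≤ 2796, while n = 44 gives 2882 > 2796; so the answer is index 43.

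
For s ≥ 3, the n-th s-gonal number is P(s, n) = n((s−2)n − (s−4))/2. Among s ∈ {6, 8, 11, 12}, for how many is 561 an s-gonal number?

s = 6: P(6, 17) = 561. ✓
s = 8: P(8, 14) = 560 and P(8, 15) = 645; 561 is not s-gonal.
s = 11: P(11, 11) = 506 and P(11, 12) = 606; 561 is not s-gonal.
s = 12: P(12, 11) = 561. ✓
Hits: s ∈ {6, 12} → 2.

2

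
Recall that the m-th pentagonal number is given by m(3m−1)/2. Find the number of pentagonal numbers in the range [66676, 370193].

The n-th pentagonal number is n(3n−1)/2.
Smallest index with value ≥ 66676: n = 211 (giving 66676).
Largest index with value ≤ 370193: n = 496 (giving 368776).
Indices 211 through 496: 286 terms.

286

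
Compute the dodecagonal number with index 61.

18361

61·(5·61 − 4) = 61·301 = 18361.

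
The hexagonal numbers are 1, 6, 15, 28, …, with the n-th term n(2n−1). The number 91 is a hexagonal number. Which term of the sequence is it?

Set n(2n−1) = 91, giving 2n² − n − 91 = 0.
So n = (1 + 27) / 4 = 28/4 = 7.

7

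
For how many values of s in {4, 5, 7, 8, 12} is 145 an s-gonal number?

1

s = 4: P(4, 12) = 144 and P(4, 13) = 169; 145 is not s-gonal.
s = 5: P(5, 10) = 145. ✓
s = 7: P(7, 7) = 112 and P(7, 8) = 148; 145 is not s-gonal.
s = 8: P(8, 7) = 133 and P(8, 8) = 176; 145 is not s-gonal.
s = 12: P(12, 5) = 105 and P(12, 6) = 156; 145 is not s-gonal.
Hits: s ∈ {5} → 1.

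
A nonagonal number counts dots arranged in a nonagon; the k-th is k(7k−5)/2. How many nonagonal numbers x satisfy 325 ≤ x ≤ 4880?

The n-th nonagonal number is n(7n−5)/2.
Smallest index with value ≥ 325: n = 10 (giving 325).
Largest index with value ≤ 4880: n = 37 (giving 4699).
Indices 10 through 37: 28 terms.

28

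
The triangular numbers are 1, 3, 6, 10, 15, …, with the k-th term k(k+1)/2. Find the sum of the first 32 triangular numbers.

Σ i(i+1)/2 = (Σi² + Σi) / 2 over i = 1..32.
Σi = 528 and Σi² = 11440.
(1·11440 + 1·528) / 2 = 11968/2 = 5984.

5984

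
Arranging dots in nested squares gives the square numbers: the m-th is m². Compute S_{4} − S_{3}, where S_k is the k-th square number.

7

n² − (n−1)² = 2n − 1, so 4² − 3² = 2·4 − 1 = 7.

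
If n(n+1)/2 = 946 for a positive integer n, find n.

43

Set n(n+1)/2 = 946, giving n² + n − 1892 = 0.
The discriminant is 1 + 8·946 = 7569, and √7569 = 87.
So n = (-1 + 87) / 2 = 86/2 = 43.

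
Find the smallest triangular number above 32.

Solve n(n+1)/2 > 32 for integer n.
The largest n with value ≤ 32 is 7 (since 28 ≤ 32 < 36), so the first above is n = 8, value 36.

36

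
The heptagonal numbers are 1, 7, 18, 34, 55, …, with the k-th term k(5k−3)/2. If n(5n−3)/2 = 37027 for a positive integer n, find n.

Set n(5n−3)/2 = 37027, giving 5n² − 3n − 74054 = 0.
So n = (3 + 1217) / 10 = 1220/10 = 122.

122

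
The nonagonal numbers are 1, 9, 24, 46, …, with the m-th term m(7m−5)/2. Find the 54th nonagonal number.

The 54th nonagonal number is n(7n−5)/2 with n = 54.
54·(7·54 − 5)/2 = 54·373/2 = 10071.

10071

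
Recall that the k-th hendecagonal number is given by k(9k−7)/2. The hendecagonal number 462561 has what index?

Set n(9n−7)/2 = 462561, giving 9n² − 7n − 925122 = 0.
So n = (7 + 5771) / 18 = 5778/18 = 321.

321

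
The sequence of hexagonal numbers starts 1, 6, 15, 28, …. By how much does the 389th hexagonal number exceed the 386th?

389·(2·389 − 1) = 302253 and 386·(2·386 − 1) = 297606.
Difference: 302253 − 297606 = 4647.

4647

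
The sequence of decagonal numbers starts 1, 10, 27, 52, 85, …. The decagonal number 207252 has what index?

228

Set n(4n−3) = 207252, giving 4n² − 3n − 207252 = 0.
So n = (3 + 1821) / 8 = 1824/8 = 228.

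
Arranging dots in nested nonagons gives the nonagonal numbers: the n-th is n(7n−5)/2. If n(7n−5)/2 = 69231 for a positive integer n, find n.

Set n(7n−5)/2 = 69231, giving 7n² − 5n − 138462 = 0.
The discriminant is 25 + 56·69231 = 3876961, and √3876961 = 1969.
So n = (5 + 1969) / 14 = 1974/14 = 141.

141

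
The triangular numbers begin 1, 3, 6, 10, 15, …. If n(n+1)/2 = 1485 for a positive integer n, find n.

Set n(n+1)/2 = 1485, giving n² + n − 2970 = 0.
The discriminant is 1 + 8·1485 = 11881, and √11881 = 109.
So n = (-1 + 109) / 2 = 108/2 = 54.

54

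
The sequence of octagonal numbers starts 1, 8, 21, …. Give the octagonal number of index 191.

109061

The 191st octagonal number is n(3n−2) with n = 191.
191·(3·191 − 2) = 191·571 = 109061.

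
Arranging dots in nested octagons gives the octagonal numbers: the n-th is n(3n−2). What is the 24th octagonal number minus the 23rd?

139

Consecutive octagonal numbers differ by 6n − 5: here 6·24 − 5 = 139.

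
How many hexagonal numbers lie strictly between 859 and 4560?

27

The n-th hexagonal number is n(2n−1).
Smallest index with value > 859: n = 21 (giving 861).
Largest index with value < 4560: n = 47 (giving 4371).
Indices 21 through 47: 27 terms.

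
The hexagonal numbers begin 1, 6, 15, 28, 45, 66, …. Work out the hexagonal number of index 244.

118828

244·(2·244 − 1) = 244·487 = 118828.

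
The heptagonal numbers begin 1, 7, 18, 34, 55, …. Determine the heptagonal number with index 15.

540

The 15th heptagonal number is n(5n−3)/2 with n = 15.
15·(5·15 − 3)/2 = 15·72/2 = 15·36 = 540.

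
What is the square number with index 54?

2916

The 54th square number is n² with n = 54.
54² = 2916.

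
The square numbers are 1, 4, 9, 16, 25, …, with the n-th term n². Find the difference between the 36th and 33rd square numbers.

36² = 1296 and 33² = 1089.
Difference: 1296 − 1089 = 207.

207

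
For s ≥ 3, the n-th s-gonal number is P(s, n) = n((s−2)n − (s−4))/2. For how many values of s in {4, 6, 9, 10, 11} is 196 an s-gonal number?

2

s = 4: P(4, 14) = 196. ✓
s = 6: P(6, 10) = 190 and P(6, 11) = 231; 196 is not s-gonal.
s = 9: P(9, 7) = 154 and P(9, 8) = 204; 196 is not s-gonal.
s = 10: P(10, 7) = 175 and P(10, 8) = 232; 196 is not s-gonal.
s = 11: P(11, 7) = 196. ✓
Hits: s ∈ {4, 11} → 2.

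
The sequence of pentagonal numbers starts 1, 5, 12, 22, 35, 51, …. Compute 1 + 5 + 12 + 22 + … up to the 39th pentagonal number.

Σ i(3i−1)/2 = (3Σi² − Σi) / 2 over i = 1..39.
Σi = 780 and Σi² = 20540.
(3·20540 − 1·780) / 2 = 60840/2 = 30420.

30420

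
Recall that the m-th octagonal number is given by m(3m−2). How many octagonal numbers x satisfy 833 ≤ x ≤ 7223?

The n-th octagonal number is n(3n−2).
Smallest index with value ≥ 833: n = 17 (giving 833).
Largest index with value ≤ 7223: n = 49 (giving 7105).
Indices 17 through 49: 33 terms.

33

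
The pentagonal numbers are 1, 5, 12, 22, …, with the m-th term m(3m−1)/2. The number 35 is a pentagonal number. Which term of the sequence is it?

5

Set n(3n−1)/2 = 35, giving 3n² − n − 70 = 0.
The discriminant is 1 + 24·35 = 841, and √841 = 29.
So n = (1 + 29) / 6 = 30/6 = 5.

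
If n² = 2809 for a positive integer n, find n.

We need n² = 2809, so n = √2809 = 53.

53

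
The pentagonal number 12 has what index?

3

Set n(3n−1)/2 = 12, giving 3n² − n − 24 = 0.
The discriminant is 1 + 24·12 = 289, and √289 = 17.
So n = (1 + 17) / 6 = 18/6 = 3.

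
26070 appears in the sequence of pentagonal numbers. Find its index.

132

Set n(3n−1)/2 = 26070, giving 3n² − n − 52140 = 0.
So n = (1 + 791) / 6 = 792/6 = 132.
Check: 132·(3·132 − 1)/2 = 26070. ✓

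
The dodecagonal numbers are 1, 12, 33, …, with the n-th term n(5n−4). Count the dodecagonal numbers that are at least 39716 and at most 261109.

139

The n-th dodecagonal number is n(5n−4).
Smallest index with value ≥ 39716: n = 90 (giving 40140).
Largest index with value ≤ 261109: n = 228 (giving 259008).
Indices 90 through 228: 139 terms.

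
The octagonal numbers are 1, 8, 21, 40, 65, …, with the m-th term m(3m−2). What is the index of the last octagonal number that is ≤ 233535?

279

Solve n(3n−2) ≤ 233535 for integer n.
n = 279 gives 232965 ≤ 233535, while n = 280 gives 234640 > 233535; so the answer is index 279.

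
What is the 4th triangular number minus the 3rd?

Consecutive triangular numbers differ by n: T_{4} − T_{3} = 4.

4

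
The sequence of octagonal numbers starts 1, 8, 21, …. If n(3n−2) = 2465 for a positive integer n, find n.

29

Set n(3n−2) = 2465, giving 3n² − 2n − 2465 = 0.
The discriminant is 4 + 12·2465 = 29584, and √29584 = 172.
So n = (2 + 172) / 6 = 174/6 = 29.
Check: 29·(3·29 − 2) = 2465. ✓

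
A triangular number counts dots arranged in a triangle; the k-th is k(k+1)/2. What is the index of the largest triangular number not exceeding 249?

21

Solve n(n+1)/2 ≤ 249 for integer n.
n = 21 gives 231 ≤ 249, while n = 22 gives 253 > 249; so the answer is index 21.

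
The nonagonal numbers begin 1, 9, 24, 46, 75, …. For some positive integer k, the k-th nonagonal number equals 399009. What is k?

Set n(7n−5)/2 = 399009, giving 7n² − 5n − 798018 = 0.
The discriminant is 25 + 56·399009 = 22344529, and √22344529 = 4727.
So n = (5 + 4727) / 14 = 4732/14 = 338.

338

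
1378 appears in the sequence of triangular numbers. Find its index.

52

Set n(n+1)/2 = 1378, giving n² + n − 2756 = 0.
The discriminant is 1 + 8·1378 = 11025, and √11025 = 105.
So n = (-1 + 105) / 2 = 104/2 = 52.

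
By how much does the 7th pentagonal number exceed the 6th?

19

Consecutive pentagonal numbers differ by 3n − 2: here 3·7 − 2 = 19.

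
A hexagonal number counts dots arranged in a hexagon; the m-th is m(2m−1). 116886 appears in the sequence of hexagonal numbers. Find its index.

Set n(2n−1) = 116886, giving 2n² − n − 116886 = 0.
The discriminant is 1 + 8·116886 = 935089, and √935089 = 967.
So n = (1 + 967) / 4 = 968/4 = 242.

242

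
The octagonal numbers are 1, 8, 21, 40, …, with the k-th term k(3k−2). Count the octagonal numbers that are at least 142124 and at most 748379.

The n-th octagonal number is n(3n−2).
Smallest index with value ≥ 142124: n = 218 (giving 142136).
Largest index with value ≤ 748379: n = 499 (giving 746005).
Indices 218 through 499: 282 terms.

282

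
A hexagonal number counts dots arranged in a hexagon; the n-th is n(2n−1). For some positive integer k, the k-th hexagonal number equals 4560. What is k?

48

Set n(2n−1) = 4560, giving 2n² − n − 4560 = 0.
The discriminant is 1 + 8·4560 = 36481, and √36481 = 191.
So n = (1 + 191) / 4 = 192/4 = 48.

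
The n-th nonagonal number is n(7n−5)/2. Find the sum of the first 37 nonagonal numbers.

59755

Σ i(7i−5)/2 = (7Σi² − 5Σi) / 2 over i = 1..37.
Σi = 703 and Σi² = 17575.
(7·17575 − 5·703) / 2 = 119510/2 = 59755.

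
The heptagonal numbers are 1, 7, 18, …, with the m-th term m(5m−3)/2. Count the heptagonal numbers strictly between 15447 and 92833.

The n-th heptagonal number is n(5n−3)/2.
Smallest index with value > 15447: n = 79 (giving 15484).
Largest index with value < 92833: n = 192 (giving 91872).
Indices 79 through 192: 114 terms.

114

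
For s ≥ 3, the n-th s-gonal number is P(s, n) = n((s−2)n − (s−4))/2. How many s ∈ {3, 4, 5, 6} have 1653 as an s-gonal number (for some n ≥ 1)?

2

s = 3: P(3, 57) = 1653. ✓
s = 4: P(4, 40) = 1600 and P(4, 41) = 1681; 1653 is not s-gonal.
s = 5: P(5, 33) = 1617 and P(5, 34) = 1717; 1653 is not s-gonal.
s = 6: P(6, 29) = 1653. ✓
Hits: s ∈ {3, 6} → 2.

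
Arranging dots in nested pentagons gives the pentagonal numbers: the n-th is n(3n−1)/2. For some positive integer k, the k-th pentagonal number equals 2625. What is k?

42

Set n(3n−1)/2 = 2625, giving 3n² − n − 5250 = 0.
So n = (1 + 251) / 6 = 252/6 = 42.
Check: 42·(3·42 − 1)/2 = 2625. ✓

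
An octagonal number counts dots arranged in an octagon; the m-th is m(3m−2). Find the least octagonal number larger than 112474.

112520

Solve n(3n−2) > 112474 for integer n.
The largest n with value ≤ 112474 is 193 (since 111361 ≤ 112474 < 112520), so the first above is n = 194, value 112520.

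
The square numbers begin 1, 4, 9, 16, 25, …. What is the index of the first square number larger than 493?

23

Solve n² > 493 for integer n.
The largest n with value ≤ 493 is 22 (since 484 ≤ 493 < 529), so the first above is n = 23, value 529.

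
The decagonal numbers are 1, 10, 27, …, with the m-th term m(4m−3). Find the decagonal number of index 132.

The 132nd decagonal number is n(4n−3) with n = 132.
132·(4·132 − 3) = 132·525 = 69300.

69300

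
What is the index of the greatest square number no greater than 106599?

Solve n² ≤ 106599 for integer n.
n = 326 gives 106276 ≤ 106599, while n = 327 gives 106929 > 106599; so the answer is index 326.

326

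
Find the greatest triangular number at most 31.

Solve n(n+1)/2 ≤ 31 for integer n.
n = 7 gives 28 ≤ 31, while n = 8 gives 36 > 31; so the answer is 28.

28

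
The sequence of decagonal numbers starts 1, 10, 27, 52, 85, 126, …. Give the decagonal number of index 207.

207·(4·207 − 3) = 207·825 = 170775.

170775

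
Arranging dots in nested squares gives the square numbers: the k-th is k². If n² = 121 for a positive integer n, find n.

11

We need n² = 121, so n = √121 = 11.
Check: 11² = 121. ✓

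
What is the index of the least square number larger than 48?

7

Solve n² > 48 for integer n.
The largest n with value ≤ 48 is 6 (since 36 ≤ 48 < 49), so the first above is n = 7, value 49.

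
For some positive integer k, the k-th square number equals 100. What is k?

We need n² = 100, so n = √100 = 10.
Check: 10² = 100. ✓

10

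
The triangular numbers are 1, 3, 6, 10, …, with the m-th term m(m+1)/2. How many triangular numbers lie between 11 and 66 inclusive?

The n-th triangular number is n(n+1)/2.
Smallest index with value ≥ 11: n = 5 (giving 15).
Largest index with value ≤ 66: n = 11 (giving 66).
Indices 5 through 11: 7 terms.

7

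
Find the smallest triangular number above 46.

55

Solve n(n+1)/2 > 46 for integer n.
The largest n with value ≤ 46 is 9 (since 45 ≤ 46 < 55), so the first above is n = 10, value 55.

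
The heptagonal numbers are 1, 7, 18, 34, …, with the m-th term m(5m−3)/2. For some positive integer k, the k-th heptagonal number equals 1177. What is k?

22

Set n(5n−3)/2 = 1177, giving 5n² − 3n − 2354 = 0.
The discriminant is 9 + 40·1177 = 47089, and √47089 = 217.
So n = (3 + 217) / 10 = 220/10 = 22.
Check: 22·(5·22 − 3)/2 = 1177. ✓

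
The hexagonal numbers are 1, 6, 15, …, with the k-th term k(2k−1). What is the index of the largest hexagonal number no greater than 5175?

Solve n(2n−1) ≤ 5175 for integer n.
n = 51 gives 5151 ≤ 5175, while n = 52 gives 5356 > 5175; so the answer is index 51.

51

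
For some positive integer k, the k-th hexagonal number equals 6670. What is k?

Set n(2n−1) = 6670, giving 2n² − n − 6670 = 0.
So n = (1 + 231) / 4 = 232/4 = 58.

58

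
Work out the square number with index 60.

The 60th square number is n² with n = 60.
60² = 3600.

3600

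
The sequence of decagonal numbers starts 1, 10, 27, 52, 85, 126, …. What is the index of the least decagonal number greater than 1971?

23

Solve n(4n−3) > 1971 for integer n.
The largest n with value ≤ 1971 is 22 (since 1870 ≤ 1971 < 2047), so the first above is n = 23, value 2047.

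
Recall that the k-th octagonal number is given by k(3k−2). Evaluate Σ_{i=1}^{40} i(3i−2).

Σ i(3i−2) = 3Σi² − 2Σi over i = 1..40.
Σi = 820 and Σi² = 22140.
3·22140 − 2·820 = 64780.

64780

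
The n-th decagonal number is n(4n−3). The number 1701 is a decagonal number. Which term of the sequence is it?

Set n(4n−3) = 1701, giving 4n² − 3n − 1701 = 0.
The discriminant is 9 + 16·1701 = 27225, and √27225 = 165.
So n = (3 + 165) / 8 = 168/8 = 21.

21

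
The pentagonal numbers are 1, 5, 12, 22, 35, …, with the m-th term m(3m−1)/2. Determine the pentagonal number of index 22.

The 22nd pentagonal number is n(3n−1)/2 with n = 22.
22·(3·22 − 1)/2 = 22·65/2 = 715.

715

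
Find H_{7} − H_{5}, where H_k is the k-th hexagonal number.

7·(2·7 − 1) = 91 and 5·(2·5 − 1) = 45.
Difference: 91 − 45 = 46.

46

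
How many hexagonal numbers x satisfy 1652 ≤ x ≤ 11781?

49

The n-th hexagonal number is n(2n−1).
Smallest index with value ≥ 1652: n = 29 (giving 1653).
Largest index with value ≤ 11781: n = 77 (giving 11781).
Indices 29 through 77: 49 terms.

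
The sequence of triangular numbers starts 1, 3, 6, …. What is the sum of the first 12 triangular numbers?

364

Σ i(i+1)/2 = (Σi² + Σi) / 2 over i = 1..12.
Σi = 78 and Σi² = 650.
(1·650 + 1·78) / 2 = 728/2 = 364.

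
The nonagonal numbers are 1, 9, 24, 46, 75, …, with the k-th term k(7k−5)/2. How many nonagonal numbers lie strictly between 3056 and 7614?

17

The n-th nonagonal number is n(7n−5)/2.
Smallest index with value > 3056: n = 30 (giving 3075).
Largest index with value < 7614: n = 46 (giving 7291).
Indices 30 through 46: 17 terms.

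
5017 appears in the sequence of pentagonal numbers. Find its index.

Set n(3n−1)/2 = 5017, giving 3n² − n − 10034 = 0.
So n = (1 + 347) / 6 = 348/6 = 58.

58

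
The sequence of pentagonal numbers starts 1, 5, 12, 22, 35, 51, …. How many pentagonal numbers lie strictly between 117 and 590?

The n-th pentagonal number is n(3n−1)/2.
Smallest index with value > 117: n = 10 (giving 145).
Largest index with value < 590: n = 19 (giving 532).
Indices 10 through 19: 10 terms.

10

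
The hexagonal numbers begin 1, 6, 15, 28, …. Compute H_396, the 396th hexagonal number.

The 396th hexagonal number is n(2n−1) with n = 396.
396·(2·396 − 1) = 396·791 = 313236.

313236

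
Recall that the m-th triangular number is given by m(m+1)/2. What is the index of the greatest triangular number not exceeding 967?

Solve n(n+1)/2 ≤ 967 for integer n.
n = 43 gives 946 ≤ 967, while n = 44 gives 990 > 967; so the answer is index 43.

43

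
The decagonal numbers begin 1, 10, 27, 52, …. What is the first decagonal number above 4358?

4522

Solve n(4n−3) > 4358 for integer n.
The largest n with value ≤ 4358 is 33 (since 4257 ≤ 4358 < 4522), so the first above is n = 34, value 4522.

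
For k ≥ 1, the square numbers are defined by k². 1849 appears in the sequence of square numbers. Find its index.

We need n² = 1849, so n = √1849 = 43.

43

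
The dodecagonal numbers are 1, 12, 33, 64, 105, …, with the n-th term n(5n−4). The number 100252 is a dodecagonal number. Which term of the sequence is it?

142

Set n(5n−4) = 100252, giving 5n² − 4n − 100252 = 0.
The discriminant is 16 + 20·100252 = 2005056, and √2005056 = 1416.
So n = (4 + 1416) / 10 = 1420/10 = 142.
Check: 142·(5·142 − 4) = 100252. ✓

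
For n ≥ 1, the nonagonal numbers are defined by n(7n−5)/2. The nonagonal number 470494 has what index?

Set n(7n−5)/2 = 470494, giving 7n² − 5n − 940988 = 0.
So n = (5 + 5133) / 14 = 5138/14 = 367.

367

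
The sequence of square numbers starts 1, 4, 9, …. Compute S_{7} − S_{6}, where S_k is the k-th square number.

n² − (n−1)² = 2n − 1, so 7² − 6² = 2·7 − 1 = 13.

13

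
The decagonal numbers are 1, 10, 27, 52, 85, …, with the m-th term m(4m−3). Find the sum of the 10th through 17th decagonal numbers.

5676

Σ i(4i−3) = 4Σi² − 3Σi over i = 10..17.
Σi = 153 − 45 = 108 and Σi² = 1785 − 285 = 1500.
4·1500 − 3·108 = 5676.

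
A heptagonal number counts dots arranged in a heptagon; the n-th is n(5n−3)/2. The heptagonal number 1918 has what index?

28

Set n(5n−3)/2 = 1918, giving 5n² − 3n − 3836 = 0.
The discriminant is 9 + 40·1918 = 76729, and √76729 = 277.
So n = (3 + 277) / 10 = 280/10 = 28.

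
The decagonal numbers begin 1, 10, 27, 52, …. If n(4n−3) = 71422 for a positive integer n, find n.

134

Set n(4n−3) = 71422, giving 4n² − 3n − 71422 = 0.
The discriminant is 9 + 16·71422 = 1142761, and √1142761 = 1069.
So n = (3 + 1069) / 8 = 1072/8 = 134.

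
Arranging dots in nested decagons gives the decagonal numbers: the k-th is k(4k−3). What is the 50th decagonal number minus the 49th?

393

Consecutive decagonal numbers differ by 8n − 7: here 8·50 − 7 = 393.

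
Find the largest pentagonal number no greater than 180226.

Solve n(3n−1)/2 ≤ 180226 for integer n.
n = 346 gives 179401 ≤ 180226, while n = 347 gives 180440 > 180226; so the answer is 179401.

179401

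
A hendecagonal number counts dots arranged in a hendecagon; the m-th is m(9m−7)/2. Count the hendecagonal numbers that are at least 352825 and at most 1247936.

247

The n-th hendecagonal number is n(9n−7)/2.
Smallest index with value ≥ 352825: n = 281 (giving 354341).
Largest index with value ≤ 1247936: n = 527 (giving 1247936).
Indices 281 through 527: 247 terms.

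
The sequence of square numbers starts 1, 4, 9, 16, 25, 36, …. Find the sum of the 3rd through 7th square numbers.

135

Σ_{i=3}^{7} i² = 140 − 5 = 135.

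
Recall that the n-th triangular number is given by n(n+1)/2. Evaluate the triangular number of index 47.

The 47th triangular number is n(n+1)/2 with n = 47.
47·48/2 = 2256/2 = 1128.

1128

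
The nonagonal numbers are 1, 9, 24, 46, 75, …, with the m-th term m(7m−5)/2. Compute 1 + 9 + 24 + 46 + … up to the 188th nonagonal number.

7769664

Σ i(7i−5)/2 = (7Σi² − 5Σi) / 2 over i = 1..188.
Σi = 17766 and Σi² = 2232594.
(7·2232594 − 5·17766) / 2 = 15539328/2 = 7769664.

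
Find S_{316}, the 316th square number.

99856

The 316th square number is n² with n = 316.
316² = 99856.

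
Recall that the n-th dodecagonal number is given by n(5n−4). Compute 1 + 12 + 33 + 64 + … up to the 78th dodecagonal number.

793871

Σ i(5i−4) = 5Σi² − 4Σi over i = 1..78.
Σi = 3081 and Σi² = 161239.
5·161239 − 4·3081 = 793871.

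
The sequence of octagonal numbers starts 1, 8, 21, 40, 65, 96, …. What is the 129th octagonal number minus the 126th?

129·(3·129 − 2) = 49665 and 126·(3·126 − 2) = 47376.
Difference: 49665 − 47376 = 2289.

2289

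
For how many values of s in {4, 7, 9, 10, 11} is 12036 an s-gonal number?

s = 4: P(4, 109) = 11881 and P(4, 110) = 12100; 12036 is not s-gonal.
s = 7: P(7, 69) = 11799 and P(7, 70) = 12145; 12036 is not s-gonal.
s = 9: P(9, 59) = 12036. ✓
s = 10: P(10, 55) = 11935 and P(10, 56) = 12376; 12036 is not s-gonal.
s = 11: P(11, 52) = 11986 and P(11, 53) = 12455; 12036 is not s-gonal.
Hits: s ∈ {9} → 1.

1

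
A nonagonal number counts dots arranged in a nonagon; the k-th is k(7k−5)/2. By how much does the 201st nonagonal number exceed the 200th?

1401

Consecutive nonagonal numbers differ by 7n − 6: here 7·201 − 6 = 1401.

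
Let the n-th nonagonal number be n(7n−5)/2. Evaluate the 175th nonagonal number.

106750

The 175th nonagonal number is n(7n−5)/2 with n = 175.
175·(7·175 − 5)/2 = 175·1220/2 = 175·610 = 106750.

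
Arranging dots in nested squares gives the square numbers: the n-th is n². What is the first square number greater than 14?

16

Solve n² > 14 for integer n.
The largest n with value ≤ 14 is 3 (since 9 ≤ 14 < 16), so the first above is n = 4, value 16.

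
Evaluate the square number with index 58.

58² = 3364.

3364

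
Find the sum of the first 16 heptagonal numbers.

Σ i(5i−3)/2 = (5Σi² − 3Σi) / 2 over i = 1..16.
Σi = 136 and Σi² = 1496.
(5·1496 − 3·136) / 2 = 7072/2 = 3536.

3536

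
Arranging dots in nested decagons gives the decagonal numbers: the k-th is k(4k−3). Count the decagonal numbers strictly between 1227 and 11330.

36

The n-th decagonal number is n(4n−3).
Smallest index with value > 1227: n = 18 (giving 1242).
Largest index with value < 11330: n = 53 (giving 11077).
Indices 18 through 53: 36 terms.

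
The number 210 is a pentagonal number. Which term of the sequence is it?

12

Set n(3n−1)/2 = 210, giving 3n² − n − 420 = 0.
So n = (1 + 71) / 6 = 72/6 = 12.
Check: 12·(3·12 − 1)/2 = 210. ✓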